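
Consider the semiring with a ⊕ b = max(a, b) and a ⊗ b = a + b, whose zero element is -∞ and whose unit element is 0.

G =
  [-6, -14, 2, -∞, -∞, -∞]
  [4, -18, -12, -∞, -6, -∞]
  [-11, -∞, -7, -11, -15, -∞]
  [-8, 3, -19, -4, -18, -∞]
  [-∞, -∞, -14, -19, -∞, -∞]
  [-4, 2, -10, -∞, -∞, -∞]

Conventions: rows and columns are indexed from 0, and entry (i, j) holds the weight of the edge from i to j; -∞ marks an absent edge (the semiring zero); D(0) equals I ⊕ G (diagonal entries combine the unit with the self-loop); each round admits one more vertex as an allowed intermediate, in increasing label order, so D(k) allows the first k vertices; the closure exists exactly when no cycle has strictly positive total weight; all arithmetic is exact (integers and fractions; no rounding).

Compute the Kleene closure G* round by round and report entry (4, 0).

D(0):
  [0, -14, 2, -∞, -∞, -∞]
  [4, 0, -12, -∞, -6, -∞]
  [-11, -∞, 0, -11, -15, -∞]
  [-8, 3, -19, 0, -18, -∞]
  [-∞, -∞, -14, -19, 0, -∞]
  [-4, 2, -10, -∞, -∞, 0]
D(1):
  [0, -14, 2, -∞, -∞, -∞]
  [4, 0, 6, -∞, -6, -∞]
  [-11, -25, 0, -11, -15, -∞]
  [-8, 3, -6, 0, -18, -∞]
  [-∞, -∞, -14, -19, 0, -∞]
  [-4, 2, -2, -∞, -∞, 0]
D(2):
  [0, -14, 2, -∞, -20, -∞]
  [4, 0, 6, -∞, -6, -∞]
  [-11, -25, 0, -11, -15, -∞]
  [7, 3, 9, 0, -3, -∞]
  [-∞, -∞, -14, -19, 0, -∞]
  [6, 2, 8, -∞, -4, 0]
D(3):
  [0, -14, 2, -9, -13, -∞]
  [4, 0, 6, -5, -6, -∞]
  [-11, -25, 0, -11, -15, -∞]
  [7, 3, 9, 0, -3, -∞]
  [-25, -39, -14, -19, 0, -∞]
  [6, 2, 8, -3, -4, 0]
D(4):
  [0, -6, 2, -9, -12, -∞]
  [4, 0, 6, -5, -6, -∞]
  [-4, -8, 0, -11, -14, -∞]
  [7, 3, 9, 0, -3, -∞]
  [-12, -16, -10, -19, 0, -∞]
  [6, 2, 8, -3, -4, 0]
D(5):
  [0, -6, 2, -9, -12, -∞]
  [4, 0, 6, -5, -6, -∞]
  [-4, -8, 0, -11, -14, -∞]
  [7, 3, 9, 0, -3, -∞]
  [-12, -16, -10, -19, 0, -∞]
  [6, 2, 8, -3, -4, 0]
D(6):
  [0, -6, 2, -9, -12, -∞]
  [4, 0, 6, -5, -6, -∞]
  [-4, -8, 0, -11, -14, -∞]
  [7, 3, 9, 0, -3, -∞]
  [-12, -16, -10, -19, 0, -∞]
  [6, 2, 8, -3, -4, 0]
Answer: G*[4][0] = -12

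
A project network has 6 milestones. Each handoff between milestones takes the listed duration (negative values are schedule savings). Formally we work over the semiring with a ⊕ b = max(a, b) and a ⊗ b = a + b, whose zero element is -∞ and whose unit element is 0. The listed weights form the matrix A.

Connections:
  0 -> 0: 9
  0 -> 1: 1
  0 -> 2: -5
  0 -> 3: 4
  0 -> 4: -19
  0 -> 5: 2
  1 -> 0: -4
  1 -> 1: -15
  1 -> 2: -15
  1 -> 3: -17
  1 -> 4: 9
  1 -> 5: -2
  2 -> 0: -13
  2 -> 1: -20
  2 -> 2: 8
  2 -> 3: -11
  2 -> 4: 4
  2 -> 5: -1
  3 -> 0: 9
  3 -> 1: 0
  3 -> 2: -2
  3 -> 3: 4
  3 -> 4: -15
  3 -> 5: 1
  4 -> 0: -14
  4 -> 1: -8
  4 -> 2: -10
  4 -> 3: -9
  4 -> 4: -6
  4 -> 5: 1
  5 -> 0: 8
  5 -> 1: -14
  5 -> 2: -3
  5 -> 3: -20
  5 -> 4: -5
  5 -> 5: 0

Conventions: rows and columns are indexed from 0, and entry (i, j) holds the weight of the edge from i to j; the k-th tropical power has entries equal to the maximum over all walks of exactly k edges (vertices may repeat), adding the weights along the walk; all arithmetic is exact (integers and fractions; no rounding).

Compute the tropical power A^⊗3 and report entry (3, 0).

A^⊗2:
  [18, 10, 4, 13, 10, 11]
  [6, 1, -1, 0, 3, 10]
  [7, -4, 16, -3, 12, 7]
  [18, 10, 6, 13, 9, 11]
  [9, -9, -2, -5, 1, 1]
  [17, 9, 5, 12, 1, 10]
A^⊗3:
  [27, 19, 13, 22, 19, 20]
  [18, 7, 7, 10, 10, 10]
  [16, 8, 24, 11, 20, 15]
  [27, 19, 14, 22, 19, 20]
  [18, 10, 6, 13, 2, 11]
  [26, 18, 13, 21, 18, 19]
Key observation: the optimum is the walk 3->0->0->0, with weight 9 + 9 + 9 = 27.
Optimal value attained by: walk 3->0->0->0.
Answer: (A^⊗3)[3][0] = 27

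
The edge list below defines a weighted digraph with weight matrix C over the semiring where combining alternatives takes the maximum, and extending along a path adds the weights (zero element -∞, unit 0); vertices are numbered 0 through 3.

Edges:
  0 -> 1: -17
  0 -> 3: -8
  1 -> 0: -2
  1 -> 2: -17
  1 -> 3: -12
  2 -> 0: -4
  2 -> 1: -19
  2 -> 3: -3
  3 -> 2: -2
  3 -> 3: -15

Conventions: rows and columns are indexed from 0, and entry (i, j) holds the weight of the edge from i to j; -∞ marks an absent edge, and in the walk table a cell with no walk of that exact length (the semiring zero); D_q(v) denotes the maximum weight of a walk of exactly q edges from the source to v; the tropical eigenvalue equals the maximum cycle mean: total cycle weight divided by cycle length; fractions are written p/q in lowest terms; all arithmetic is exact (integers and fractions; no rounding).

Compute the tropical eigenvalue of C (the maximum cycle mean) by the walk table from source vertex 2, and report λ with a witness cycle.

q=0: [-∞, -∞, 0, -∞]
q=1: [-4, -19, -∞, -3]
q=2: [-21, -21, -5, -12]
q=3: [-9, -24, -14, -8]
q=4: [-18, -26, -10, -17]
Optimal cycle mean attained by: cycle 2->3->2, total (-3) + (-2), length 2.
Answer: λ = -5/2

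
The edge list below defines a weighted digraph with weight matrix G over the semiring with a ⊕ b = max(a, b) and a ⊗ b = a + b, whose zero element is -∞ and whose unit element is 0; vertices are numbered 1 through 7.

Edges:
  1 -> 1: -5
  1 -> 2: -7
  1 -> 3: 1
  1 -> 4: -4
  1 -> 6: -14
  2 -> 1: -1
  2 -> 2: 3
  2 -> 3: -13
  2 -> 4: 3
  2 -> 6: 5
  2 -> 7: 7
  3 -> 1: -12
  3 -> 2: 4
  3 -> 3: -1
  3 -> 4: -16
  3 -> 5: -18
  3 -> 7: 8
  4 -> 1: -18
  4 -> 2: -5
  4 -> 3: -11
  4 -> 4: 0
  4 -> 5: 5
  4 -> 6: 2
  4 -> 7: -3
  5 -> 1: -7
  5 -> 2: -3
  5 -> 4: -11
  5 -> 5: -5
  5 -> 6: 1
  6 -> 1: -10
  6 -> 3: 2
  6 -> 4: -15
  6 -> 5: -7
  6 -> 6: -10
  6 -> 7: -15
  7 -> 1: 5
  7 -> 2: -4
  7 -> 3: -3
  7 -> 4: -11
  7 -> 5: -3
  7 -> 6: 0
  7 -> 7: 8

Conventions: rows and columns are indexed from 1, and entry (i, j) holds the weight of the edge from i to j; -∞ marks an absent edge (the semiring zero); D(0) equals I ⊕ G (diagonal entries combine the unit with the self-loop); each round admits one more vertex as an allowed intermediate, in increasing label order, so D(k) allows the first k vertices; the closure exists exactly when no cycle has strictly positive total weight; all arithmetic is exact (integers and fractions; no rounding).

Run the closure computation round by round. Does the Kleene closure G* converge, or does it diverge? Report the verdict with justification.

Detection: at round 0, diagonal entry (2, 2) turns strictly positive.
Key observation: the cycle 2->2 has total weight 3, which is strictly positive.
Answer: DIVERGES — positive cycle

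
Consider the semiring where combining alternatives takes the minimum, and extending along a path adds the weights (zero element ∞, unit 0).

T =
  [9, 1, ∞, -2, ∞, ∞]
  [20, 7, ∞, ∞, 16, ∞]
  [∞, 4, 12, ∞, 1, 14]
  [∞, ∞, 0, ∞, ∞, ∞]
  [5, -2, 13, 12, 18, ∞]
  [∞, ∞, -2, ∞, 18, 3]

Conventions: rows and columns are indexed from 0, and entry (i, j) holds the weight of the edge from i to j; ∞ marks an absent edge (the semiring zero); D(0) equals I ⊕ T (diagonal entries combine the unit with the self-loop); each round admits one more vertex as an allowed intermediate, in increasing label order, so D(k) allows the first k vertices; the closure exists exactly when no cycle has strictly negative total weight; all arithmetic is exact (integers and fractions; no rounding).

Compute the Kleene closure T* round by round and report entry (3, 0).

D(0):
  [0, 1, ∞, -2, ∞, ∞]
  [20, 0, ∞, ∞, 16, ∞]
  [∞, 4, 0, ∞, 1, 14]
  [∞, ∞, 0, 0, ∞, ∞]
  [5, -2, 13, 12, 0, ∞]
  [∞, ∞, -2, ∞, 18, 0]
D(1):
  [0, 1, ∞, -2, ∞, ∞]
  [20, 0, ∞, 18, 16, ∞]
  [∞, 4, 0, ∞, 1, 14]
  [∞, ∞, 0, 0, ∞, ∞]
  [5, -2, 13, 3, 0, ∞]
  [∞, ∞, -2, ∞, 18, 0]
D(2):
  [0, 1, ∞, -2, 17, ∞]
  [20, 0, ∞, 18, 16, ∞]
  [24, 4, 0, 22, 1, 14]
  [∞, ∞, 0, 0, ∞, ∞]
  [5, -2, 13, 3, 0, ∞]
  [∞, ∞, -2, ∞, 18, 0]
D(3):
  [0, 1, ∞, -2, 17, ∞]
  [20, 0, ∞, 18, 16, ∞]
  [24, 4, 0, 22, 1, 14]
  [24, 4, 0, 0, 1, 14]
  [5, -2, 13, 3, 0, 27]
  [22, 2, -2, 20, -1, 0]
D(4):
  [0, 1, -2, -2, -1, 12]
  [20, 0, 18, 18, 16, 32]
  [24, 4, 0, 22, 1, 14]
  [24, 4, 0, 0, 1, 14]
  [5, -2, 3, 3, 0, 17]
  [22, 2, -2, 20, -1, 0]
D(5):
  [0, -3, -2, -2, -1, 12]
  [20, 0, 18, 18, 16, 32]
  [6, -1, 0, 4, 1, 14]
  [6, -1, 0, 0, 1, 14]
  [5, -2, 3, 3, 0, 17]
  [4, -3, -2, 2, -1, 0]
D(6):
  [0, -3, -2, -2, -1, 12]
  [20, 0, 18, 18, 16, 32]
  [6, -1, 0, 4, 1, 14]
  [6, -1, 0, 0, 1, 14]
  [5, -2, 3, 3, 0, 17]
  [4, -3, -2, 2, -1, 0]
Answer: T*[3][0] = 6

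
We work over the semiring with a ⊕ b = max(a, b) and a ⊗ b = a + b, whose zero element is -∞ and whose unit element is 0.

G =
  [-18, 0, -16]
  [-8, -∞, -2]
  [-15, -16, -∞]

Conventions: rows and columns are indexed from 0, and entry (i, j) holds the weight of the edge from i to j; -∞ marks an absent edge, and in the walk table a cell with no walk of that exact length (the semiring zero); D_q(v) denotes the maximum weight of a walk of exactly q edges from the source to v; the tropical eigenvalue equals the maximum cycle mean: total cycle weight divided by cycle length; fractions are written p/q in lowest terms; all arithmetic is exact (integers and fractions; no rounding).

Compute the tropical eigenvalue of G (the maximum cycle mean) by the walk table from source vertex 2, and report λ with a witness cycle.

q=0: [-∞, -∞, 0]
q=1: [-15, -16, -∞]
q=2: [-24, -15, -18]
q=3: [-23, -24, -17]
Optimal cycle mean attained by: cycle 0->1->0, total 0 + (-8), length 2.
Answer: λ = -4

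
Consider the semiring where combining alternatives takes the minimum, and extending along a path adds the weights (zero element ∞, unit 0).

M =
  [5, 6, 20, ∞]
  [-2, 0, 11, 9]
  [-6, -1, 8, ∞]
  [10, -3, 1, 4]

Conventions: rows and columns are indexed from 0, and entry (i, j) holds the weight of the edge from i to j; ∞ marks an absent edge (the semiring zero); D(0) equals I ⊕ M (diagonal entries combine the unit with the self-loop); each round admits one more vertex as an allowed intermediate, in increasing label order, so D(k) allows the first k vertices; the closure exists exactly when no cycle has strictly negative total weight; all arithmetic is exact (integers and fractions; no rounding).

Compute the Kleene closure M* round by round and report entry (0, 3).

D(0):
  [0, 6, 20, ∞]
  [-2, 0, 11, 9]
  [-6, -1, 0, ∞]
  [10, -3, 1, 0]
D(1):
  [0, 6, 20, ∞]
  [-2, 0, 11, 9]
  [-6, -1, 0, ∞]
  [10, -3, 1, 0]
D(2):
  [0, 6, 17, 15]
  [-2, 0, 11, 9]
  [-6, -1, 0, 8]
  [-5, -3, 1, 0]
D(3):
  [0, 6, 17, 15]
  [-2, 0, 11, 9]
  [-6, -1, 0, 8]
  [-5, -3, 1, 0]
D(4):
  [0, 6, 16, 15]
  [-2, 0, 10, 9]
  [-6, -1, 0, 8]
  [-5, -3, 1, 0]
Answer: M*[0][3] = 15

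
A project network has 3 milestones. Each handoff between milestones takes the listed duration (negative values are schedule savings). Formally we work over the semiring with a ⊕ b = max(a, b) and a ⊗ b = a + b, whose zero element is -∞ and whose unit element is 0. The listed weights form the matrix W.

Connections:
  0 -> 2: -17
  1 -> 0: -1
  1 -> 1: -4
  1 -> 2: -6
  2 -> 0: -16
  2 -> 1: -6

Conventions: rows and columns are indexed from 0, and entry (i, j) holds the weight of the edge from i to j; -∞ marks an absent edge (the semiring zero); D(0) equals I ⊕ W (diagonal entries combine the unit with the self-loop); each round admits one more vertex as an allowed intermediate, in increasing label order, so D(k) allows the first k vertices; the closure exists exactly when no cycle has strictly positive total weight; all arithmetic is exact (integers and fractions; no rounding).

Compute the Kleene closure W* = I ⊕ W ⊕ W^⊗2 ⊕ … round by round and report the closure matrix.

D(0):
  [0, -∞, -17]
  [-1, 0, -6]
  [-16, -6, 0]
D(1):
  [0, -∞, -17]
  [-1, 0, -6]
  [-16, -6, 0]
D(2):
  [0, -∞, -17]
  [-1, 0, -6]
  [-7, -6, 0]
D(3):
  [0, -23, -17]
  [-1, 0, -6]
  [-7, -6, 0]
Answer: W* = [[0, -23, -17], [-1, 0, -6], [-7, -6, 0]]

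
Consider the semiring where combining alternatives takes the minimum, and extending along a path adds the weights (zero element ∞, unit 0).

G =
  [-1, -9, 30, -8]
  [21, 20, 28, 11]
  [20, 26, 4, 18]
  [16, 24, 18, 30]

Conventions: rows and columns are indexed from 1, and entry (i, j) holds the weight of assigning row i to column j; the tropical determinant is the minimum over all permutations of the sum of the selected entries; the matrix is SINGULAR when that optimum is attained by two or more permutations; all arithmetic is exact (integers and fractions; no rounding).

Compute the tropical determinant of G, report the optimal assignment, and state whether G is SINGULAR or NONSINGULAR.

σ = (1, 2, 3, 4): (-1) + 20 + 4 + 30 = 53
σ = (1, 2, 4, 3): (-1) + 20 + 18 + 18 = 55
σ = (1, 3, 2, 4): (-1) + 28 + 26 + 30 = 83
σ = (1, 3, 4, 2): (-1) + 28 + 18 + 24 = 69
σ = (1, 4, 2, 3): (-1) + 11 + 26 + 18 = 54
σ = (1, 4, 3, 2): (-1) + 11 + 4 + 24 = 38
σ = (2, 1, 3, 4): (-9) + 21 + 4 + 30 = 46
σ = (2, 1, 4, 3): (-9) + 21 + 18 + 18 = 48
σ = (2, 3, 1, 4): (-9) + 28 + 20 + 30 = 69
σ = (2, 3, 4, 1): (-9) + 28 + 18 + 16 = 53
σ = (2, 4, 1, 3): (-9) + 11 + 20 + 18 = 40
σ = (2, 4, 3, 1): (-9) + 11 + 4 + 16 = 22
σ = (3, 1, 2, 4): 30 + 21 + 26 + 30 = 107
σ = (3, 1, 4, 2): 30 + 21 + 18 + 24 = 93
σ = (3, 2, 1, 4): 30 + 20 + 20 + 30 = 100
σ = (3, 2, 4, 1): 30 + 20 + 18 + 16 = 84
σ = (3, 4, 1, 2): 30 + 11 + 20 + 24 = 85
σ = (3, 4, 2, 1): 30 + 11 + 26 + 16 = 83
σ = (4, 1, 2, 3): (-8) + 21 + 26 + 18 = 57
σ = (4, 1, 3, 2): (-8) + 21 + 4 + 24 = 41
σ = (4, 2, 1, 3): (-8) + 20 + 20 + 18 = 50
σ = (4, 2, 3, 1): (-8) + 20 + 4 + 16 = 32
σ = (4, 3, 1, 2): (-8) + 28 + 20 + 24 = 64
σ = (4, 3, 2, 1): (-8) + 28 + 26 + 16 = 62
Optimal value attained by: σ = (2, 4, 3, 1).
Answer: det⊕(G) = 22; verdict: NONSINGULAR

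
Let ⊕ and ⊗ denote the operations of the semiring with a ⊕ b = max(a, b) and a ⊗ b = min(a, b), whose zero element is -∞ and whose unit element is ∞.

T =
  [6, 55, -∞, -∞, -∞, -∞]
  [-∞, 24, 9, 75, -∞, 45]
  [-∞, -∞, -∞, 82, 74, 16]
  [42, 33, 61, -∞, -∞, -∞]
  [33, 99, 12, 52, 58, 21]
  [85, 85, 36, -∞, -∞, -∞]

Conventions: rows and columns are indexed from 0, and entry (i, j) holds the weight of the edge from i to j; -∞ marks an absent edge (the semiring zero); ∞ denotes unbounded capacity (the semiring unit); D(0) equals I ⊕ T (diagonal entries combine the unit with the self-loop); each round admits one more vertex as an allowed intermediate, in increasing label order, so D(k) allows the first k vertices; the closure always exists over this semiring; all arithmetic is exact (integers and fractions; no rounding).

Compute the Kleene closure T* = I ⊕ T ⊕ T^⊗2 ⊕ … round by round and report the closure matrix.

D(0):
  [∞, 55, -∞, -∞, -∞, -∞]
  [-∞, ∞, 9, 75, -∞, 45]
  [-∞, -∞, ∞, 82, 74, 16]
  [42, 33, 61, ∞, -∞, -∞]
  [33, 99, 12, 52, ∞, 21]
  [85, 85, 36, -∞, -∞, ∞]
D(1):
  [∞, 55, -∞, -∞, -∞, -∞]
  [-∞, ∞, 9, 75, -∞, 45]
  [-∞, -∞, ∞, 82, 74, 16]
  [42, 42, 61, ∞, -∞, -∞]
  [33, 99, 12, 52, ∞, 21]
  [85, 85, 36, -∞, -∞, ∞]
D(2):
  [∞, 55, 9, 55, -∞, 45]
  [-∞, ∞, 9, 75, -∞, 45]
  [-∞, -∞, ∞, 82, 74, 16]
  [42, 42, 61, ∞, -∞, 42]
  [33, 99, 12, 75, ∞, 45]
  [85, 85, 36, 75, -∞, ∞]
D(3):
  [∞, 55, 9, 55, 9, 45]
  [-∞, ∞, 9, 75, 9, 45]
  [-∞, -∞, ∞, 82, 74, 16]
  [42, 42, 61, ∞, 61, 42]
  [33, 99, 12, 75, ∞, 45]
  [85, 85, 36, 75, 36, ∞]
D(4):
  [∞, 55, 55, 55, 55, 45]
  [42, ∞, 61, 75, 61, 45]
  [42, 42, ∞, 82, 74, 42]
  [42, 42, 61, ∞, 61, 42]
  [42, 99, 61, 75, ∞, 45]
  [85, 85, 61, 75, 61, ∞]
D(5):
  [∞, 55, 55, 55, 55, 45]
  [42, ∞, 61, 75, 61, 45]
  [42, 74, ∞, 82, 74, 45]
  [42, 61, 61, ∞, 61, 45]
  [42, 99, 61, 75, ∞, 45]
  [85, 85, 61, 75, 61, ∞]
D(6):
  [∞, 55, 55, 55, 55, 45]
  [45, ∞, 61, 75, 61, 45]
  [45, 74, ∞, 82, 74, 45]
  [45, 61, 61, ∞, 61, 45]
  [45, 99, 61, 75, ∞, 45]
  [85, 85, 61, 75, 61, ∞]
Answer: T* = [[∞, 55, 55, 55, 55, 45], [45, ∞, 61, 75, 61, 45], [45, 74, ∞, 82, 74, 45], [45, 61, 61, ∞, 61, 45], [45, 99, 61, 75, ∞, 45], [85, 85, 61, 75, 61, ∞]]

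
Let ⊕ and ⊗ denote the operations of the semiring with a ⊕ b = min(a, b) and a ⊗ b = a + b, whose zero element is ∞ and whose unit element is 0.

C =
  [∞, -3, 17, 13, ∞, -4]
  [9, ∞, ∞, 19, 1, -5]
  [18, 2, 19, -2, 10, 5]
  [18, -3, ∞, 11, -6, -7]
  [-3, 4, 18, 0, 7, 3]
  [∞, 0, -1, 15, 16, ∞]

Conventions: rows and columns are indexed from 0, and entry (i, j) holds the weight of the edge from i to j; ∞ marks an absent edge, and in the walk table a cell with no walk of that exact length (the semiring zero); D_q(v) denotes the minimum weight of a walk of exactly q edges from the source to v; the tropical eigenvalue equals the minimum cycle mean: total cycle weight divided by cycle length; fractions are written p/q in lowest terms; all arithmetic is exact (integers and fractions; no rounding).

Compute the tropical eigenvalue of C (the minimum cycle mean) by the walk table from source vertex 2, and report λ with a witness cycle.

q=0: [∞, ∞, 0, ∞, ∞, ∞]
q=1: [18, 2, 19, -2, 10, 5]
q=2: [7, -5, 4, 9, -8, -9]
q=3: [-11, -9, -10, -8, -4, -10]
q=4: [-7, -14, -11, -12, -14, -15]
q=5: [-17, -15, -16, -14, -18, -19]
q=6: [-21, -20, -20, -18, -20, -21]
Optimal cycle mean attained by: cycle 0->1->5->2->3->4->0, total (-3) + (-5) + (-1) + (-2) + (-6) + (-3), length 6.
Answer: λ = -10/3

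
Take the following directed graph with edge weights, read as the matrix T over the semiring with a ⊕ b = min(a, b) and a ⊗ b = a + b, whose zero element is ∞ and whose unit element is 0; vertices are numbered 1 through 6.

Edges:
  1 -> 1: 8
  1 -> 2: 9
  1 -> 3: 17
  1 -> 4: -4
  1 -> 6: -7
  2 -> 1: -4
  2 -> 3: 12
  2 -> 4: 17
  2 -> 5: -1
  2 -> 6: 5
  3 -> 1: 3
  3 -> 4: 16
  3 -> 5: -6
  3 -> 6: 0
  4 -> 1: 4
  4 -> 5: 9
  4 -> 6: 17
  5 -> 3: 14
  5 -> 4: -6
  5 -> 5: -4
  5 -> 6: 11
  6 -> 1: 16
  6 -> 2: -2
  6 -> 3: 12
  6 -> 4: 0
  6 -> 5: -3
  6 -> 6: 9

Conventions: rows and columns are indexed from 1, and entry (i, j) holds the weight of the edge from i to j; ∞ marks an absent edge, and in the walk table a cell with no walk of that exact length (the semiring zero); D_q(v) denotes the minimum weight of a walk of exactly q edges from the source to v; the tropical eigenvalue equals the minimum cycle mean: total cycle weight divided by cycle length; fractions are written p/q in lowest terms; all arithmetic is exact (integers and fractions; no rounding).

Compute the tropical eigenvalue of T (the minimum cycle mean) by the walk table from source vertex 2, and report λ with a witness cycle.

q=0: [∞, 0, ∞, ∞, ∞, ∞]
q=1: [-4, ∞, 12, 17, -1, 5]
q=2: [4, 3, 13, -8, -5, -11]
q=3: [-4, -13, 1, -11, -14, -3]
q=4: [-17, -5, -1, -20, -18, -11]
q=5: [-16, -13, -4, -24, -22, -24]
q=6: [-20, -26, -12, -28, -27, -23]
Optimal cycle mean attained by: cycle 1->6->2->1, total (-7) + (-2) + (-4), length 3.
Answer: λ = -13/3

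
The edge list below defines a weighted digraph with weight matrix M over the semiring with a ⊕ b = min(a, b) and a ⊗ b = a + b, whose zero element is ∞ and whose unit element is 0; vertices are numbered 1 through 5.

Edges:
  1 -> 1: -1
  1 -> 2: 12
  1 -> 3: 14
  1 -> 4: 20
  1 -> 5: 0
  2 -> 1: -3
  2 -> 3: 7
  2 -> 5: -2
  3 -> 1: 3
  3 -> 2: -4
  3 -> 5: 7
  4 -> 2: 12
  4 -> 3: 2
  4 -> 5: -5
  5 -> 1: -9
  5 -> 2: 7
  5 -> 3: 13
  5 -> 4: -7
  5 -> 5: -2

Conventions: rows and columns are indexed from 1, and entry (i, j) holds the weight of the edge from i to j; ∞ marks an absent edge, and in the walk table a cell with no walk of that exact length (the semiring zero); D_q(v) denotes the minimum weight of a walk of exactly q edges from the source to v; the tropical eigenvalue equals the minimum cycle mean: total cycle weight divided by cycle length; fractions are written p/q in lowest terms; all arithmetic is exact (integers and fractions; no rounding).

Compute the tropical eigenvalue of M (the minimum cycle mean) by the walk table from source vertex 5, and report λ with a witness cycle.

q=0: [∞, ∞, ∞, ∞, 0]
q=1: [-9, 7, 13, -7, -2]
q=2: [-11, 3, -5, -9, -12]
q=3: [-21, -9, -7, -19, -14]
q=4: [-23, -11, -17, -21, -24]
q=5: [-33, -21, -19, -31, -26]
Optimal cycle mean attained by: cycle 4->5->4, total (-5) + (-7), length 2.
Answer: λ = -6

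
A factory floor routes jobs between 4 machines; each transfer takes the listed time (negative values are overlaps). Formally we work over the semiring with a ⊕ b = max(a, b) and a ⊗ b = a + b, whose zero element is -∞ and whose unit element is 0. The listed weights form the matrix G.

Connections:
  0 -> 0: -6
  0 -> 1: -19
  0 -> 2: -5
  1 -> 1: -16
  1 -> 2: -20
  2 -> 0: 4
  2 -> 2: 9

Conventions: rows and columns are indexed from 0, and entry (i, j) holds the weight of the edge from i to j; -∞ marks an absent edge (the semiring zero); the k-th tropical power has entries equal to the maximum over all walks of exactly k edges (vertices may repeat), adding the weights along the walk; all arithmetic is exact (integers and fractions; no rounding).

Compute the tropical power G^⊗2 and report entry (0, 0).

G^⊗2:
  [-1, -25, 4, -∞]
  [-16, -32, -11, -∞]
  [13, -15, 18, -∞]
  [-∞, -∞, -∞, -∞]
Key observation: the optimum is the walk 0->2->0, with weight (-5) + 4 = -1.
Optimal value attained by: walk 0->2->0.
Answer: (G^⊗2)[0][0] = -1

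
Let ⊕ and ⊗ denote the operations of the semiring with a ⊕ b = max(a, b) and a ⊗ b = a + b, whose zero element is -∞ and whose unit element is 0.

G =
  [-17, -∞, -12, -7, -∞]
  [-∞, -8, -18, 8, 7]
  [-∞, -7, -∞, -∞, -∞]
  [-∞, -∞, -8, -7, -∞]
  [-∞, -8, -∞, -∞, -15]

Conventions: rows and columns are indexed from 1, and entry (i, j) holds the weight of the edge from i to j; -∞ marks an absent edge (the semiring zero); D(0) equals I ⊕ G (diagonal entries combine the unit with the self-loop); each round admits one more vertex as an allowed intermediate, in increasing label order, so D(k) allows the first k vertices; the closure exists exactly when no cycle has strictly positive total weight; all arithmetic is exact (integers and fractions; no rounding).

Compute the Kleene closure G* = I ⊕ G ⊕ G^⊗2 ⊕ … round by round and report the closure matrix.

D(0):
  [0, -∞, -12, -7, -∞]
  [-∞, 0, -18, 8, 7]
  [-∞, -7, 0, -∞, -∞]
  [-∞, -∞, -8, 0, -∞]
  [-∞, -8, -∞, -∞, 0]
D(1):
  [0, -∞, -12, -7, -∞]
  [-∞, 0, -18, 8, 7]
  [-∞, -7, 0, -∞, -∞]
  [-∞, -∞, -8, 0, -∞]
  [-∞, -8, -∞, -∞, 0]
D(2):
  [0, -∞, -12, -7, -∞]
  [-∞, 0, -18, 8, 7]
  [-∞, -7, 0, 1, 0]
  [-∞, -∞, -8, 0, -∞]
  [-∞, -8, -26, 0, 0]
D(3):
  [0, -19, -12, -7, -12]
  [-∞, 0, -18, 8, 7]
  [-∞, -7, 0, 1, 0]
  [-∞, -15, -8, 0, -8]
  [-∞, -8, -26, 0, 0]
D(4):
  [0, -19, -12, -7, -12]
  [-∞, 0, 0, 8, 7]
  [-∞, -7, 0, 1, 0]
  [-∞, -15, -8, 0, -8]
  [-∞, -8, -8, 0, 0]
D(5):
  [0, -19, -12, -7, -12]
  [-∞, 0, 0, 8, 7]
  [-∞, -7, 0, 1, 0]
  [-∞, -15, -8, 0, -8]
  [-∞, -8, -8, 0, 0]
Answer: G* = [[0, -19, -12, -7, -12], [-∞, 0, 0, 8, 7], [-∞, -7, 0, 1, 0], [-∞, -15, -8, 0, -8], [-∞, -8, -8, 0, 0]]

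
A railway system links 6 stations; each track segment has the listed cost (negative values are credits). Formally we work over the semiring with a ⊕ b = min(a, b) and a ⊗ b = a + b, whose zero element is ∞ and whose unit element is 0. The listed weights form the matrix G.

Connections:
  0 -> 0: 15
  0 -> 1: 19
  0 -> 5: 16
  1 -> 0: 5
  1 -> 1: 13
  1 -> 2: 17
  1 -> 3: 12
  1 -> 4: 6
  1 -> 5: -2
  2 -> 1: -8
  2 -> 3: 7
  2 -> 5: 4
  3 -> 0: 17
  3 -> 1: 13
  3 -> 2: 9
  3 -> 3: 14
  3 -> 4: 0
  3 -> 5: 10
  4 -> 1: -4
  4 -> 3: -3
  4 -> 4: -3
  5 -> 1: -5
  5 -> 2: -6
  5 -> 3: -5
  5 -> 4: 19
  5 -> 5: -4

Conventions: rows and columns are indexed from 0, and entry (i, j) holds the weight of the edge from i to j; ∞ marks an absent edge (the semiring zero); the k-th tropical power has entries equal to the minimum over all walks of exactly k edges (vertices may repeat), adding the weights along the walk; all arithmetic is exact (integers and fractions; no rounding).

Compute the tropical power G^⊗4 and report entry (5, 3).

G^⊗2:
  [24, 11, 10, 11, 25, 12]
  [18, -7, -8, -7, 3, -6]
  [-3, -1, -2, -1, -2, -10]
  [18, -4, 4, -3, -3, 6]
  [1, -7, 6, -6, -6, -6]
  [0, -14, -10, -9, -5, -8]
G^⊗3:
  [16, 2, 6, 7, 11, 8]
  [-2, -16, -12, -11, -7, -10]
  [4, -15, -16, -15, -5, -14]
  [1, -7, 0, -6, -6, -6]
  [-2, -11, -12, -11, -9, -10]
  [-9, -18, -14, -13, -9, -16]
G^⊗4:
  [7, -2, 2, 3, 7, 0]
  [-11, -20, -16, -15, -11, -18]
  [-10, -24, -20, -19, -15, -18]
  [-2, -11, -12, -11, -9, -10]
  [-6, -20, -16, -15, -12, -14]
  [-13, -22, -22, -21, -13, -20]
Key observation: the optimum is the walk 5->2->1->5->3, with weight (-6) + (-8) + (-2) + (-5) = -21.
Optimal value attained by: walk 5->2->1->5->3.
Answer: (G^⊗4)[5][3] = -21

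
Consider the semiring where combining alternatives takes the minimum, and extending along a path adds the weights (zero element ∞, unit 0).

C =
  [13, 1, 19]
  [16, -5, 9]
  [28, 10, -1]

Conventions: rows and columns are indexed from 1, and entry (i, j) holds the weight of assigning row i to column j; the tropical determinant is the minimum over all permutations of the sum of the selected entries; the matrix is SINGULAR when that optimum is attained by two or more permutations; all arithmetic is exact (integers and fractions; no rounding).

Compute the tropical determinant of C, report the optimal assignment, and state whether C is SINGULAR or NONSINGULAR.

σ = (1, 2, 3): 13 + (-5) + (-1) = 7
σ = (1, 3, 2): 13 + 9 + 10 = 32
σ = (2, 1, 3): 1 + 16 + (-1) = 16
σ = (2, 3, 1): 1 + 9 + 28 = 38
σ = (3, 1, 2): 19 + 16 + 10 = 45
σ = (3, 2, 1): 19 + (-5) + 28 = 42
Optimal value attained by: σ = (1, 2, 3).
Answer: det⊕(C) = 7; verdict: NONSINGULAR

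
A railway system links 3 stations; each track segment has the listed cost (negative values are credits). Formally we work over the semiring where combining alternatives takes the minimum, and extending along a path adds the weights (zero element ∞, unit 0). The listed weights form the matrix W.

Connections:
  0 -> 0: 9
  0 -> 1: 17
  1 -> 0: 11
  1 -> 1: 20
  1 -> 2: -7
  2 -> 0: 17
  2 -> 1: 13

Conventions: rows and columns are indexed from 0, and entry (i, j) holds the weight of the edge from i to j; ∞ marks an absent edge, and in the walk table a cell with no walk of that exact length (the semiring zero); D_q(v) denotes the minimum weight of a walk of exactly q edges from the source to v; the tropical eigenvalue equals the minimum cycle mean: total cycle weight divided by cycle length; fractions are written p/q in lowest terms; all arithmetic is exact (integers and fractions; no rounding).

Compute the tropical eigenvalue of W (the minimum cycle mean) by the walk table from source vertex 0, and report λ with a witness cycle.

q=0: [0, ∞, ∞]
q=1: [9, 17, ∞]
q=2: [18, 26, 10]
q=3: [27, 23, 19]
Optimal cycle mean attained by: cycle 1->2->1, total (-7) + 13, length 2.
Answer: λ = 3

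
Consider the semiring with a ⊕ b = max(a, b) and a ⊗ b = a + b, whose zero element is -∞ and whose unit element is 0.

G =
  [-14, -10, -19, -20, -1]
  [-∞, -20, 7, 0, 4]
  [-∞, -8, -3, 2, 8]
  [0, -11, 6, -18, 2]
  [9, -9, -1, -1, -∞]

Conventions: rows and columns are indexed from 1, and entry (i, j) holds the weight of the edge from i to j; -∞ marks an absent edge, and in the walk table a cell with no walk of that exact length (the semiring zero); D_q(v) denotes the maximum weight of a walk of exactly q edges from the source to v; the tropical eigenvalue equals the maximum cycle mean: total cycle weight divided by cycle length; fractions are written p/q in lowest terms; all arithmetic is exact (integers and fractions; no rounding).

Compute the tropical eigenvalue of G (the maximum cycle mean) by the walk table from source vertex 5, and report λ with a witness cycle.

q=0: [-∞, -∞, -∞, -∞, 0]
q=1: [9, -9, -1, -1, -∞]
q=2: [-1, -1, 5, 1, 8]
q=3: [17, -1, 7, 7, 13]
q=4: [22, 7, 13, 12, 16]
q=5: [25, 12, 18, 15, 21]
Optimal cycle mean attained by: cycle 3->5->4->3, total 8 + (-1) + 6, length 3.
Answer: λ = 13/3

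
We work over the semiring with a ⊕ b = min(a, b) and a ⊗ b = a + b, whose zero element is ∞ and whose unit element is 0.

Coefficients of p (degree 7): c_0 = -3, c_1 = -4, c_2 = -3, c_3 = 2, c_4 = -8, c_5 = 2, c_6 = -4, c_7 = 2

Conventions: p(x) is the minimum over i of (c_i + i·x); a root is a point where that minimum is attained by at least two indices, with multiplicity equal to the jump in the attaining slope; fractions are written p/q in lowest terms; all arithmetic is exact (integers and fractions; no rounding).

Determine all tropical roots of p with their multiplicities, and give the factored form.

hull edge (i=0, c=-3) to (i=4, c=-8): slope -5/4, span 4
hull edge (i=4, c=-8) to (i=6, c=-4): slope 2, span 2
hull edge (i=6, c=-4) to (i=7, c=2): slope 6, span 1
Factored form: p(x) = 2 ⊗ (x ⊕ (-6)) ⊗ (x ⊕ (-2)) ⊗ (x ⊕ (-2)) ⊗ (x ⊕ 5/4) ⊗ (x ⊕ 5/4) ⊗ (x ⊕ 5/4) ⊗ (x ⊕ 5/4)
Answer: roots = -6 (mult 1), -2 (mult 2), 5/4 (mult 4)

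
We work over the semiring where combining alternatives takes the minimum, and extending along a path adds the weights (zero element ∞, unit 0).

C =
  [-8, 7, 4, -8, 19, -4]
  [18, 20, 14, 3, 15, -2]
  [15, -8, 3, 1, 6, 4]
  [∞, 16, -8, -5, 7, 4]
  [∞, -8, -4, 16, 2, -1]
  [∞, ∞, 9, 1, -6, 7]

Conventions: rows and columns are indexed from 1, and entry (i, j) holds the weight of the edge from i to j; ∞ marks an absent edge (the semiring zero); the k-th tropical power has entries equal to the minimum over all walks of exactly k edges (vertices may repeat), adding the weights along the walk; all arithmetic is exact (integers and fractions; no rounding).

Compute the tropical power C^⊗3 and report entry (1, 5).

C^⊗2:
  [-16, -4, -16, -16, -10, -12]
  [10, 6, -5, -2, -8, 5]
  [7, -5, -7, -5, -2, -10]
  [7, -16, -13, -10, -2, -4]
  [10, -12, -2, -5, -7, -10]
  [24, -14, -10, -4, -4, -7]
C^⊗3:
  [-24, -24, -24, -24, -18, -20]
  [2, -16, -12, -7, -6, -9]
  [-1, -15, -13, -10, -16, -7]
  [-1, -21, -18, -15, -10, -18]
  [2, -15, -13, -10, -16, -14]
  [4, -18, -12, -11, -13, -16]
Key observation: the optimum is the walk 1->1->6->5, with weight (-8) + (-4) + (-6) = -18.
Optimal value attained by: walk 1->1->6->5.
Answer: (C^⊗3)[1][5] = -18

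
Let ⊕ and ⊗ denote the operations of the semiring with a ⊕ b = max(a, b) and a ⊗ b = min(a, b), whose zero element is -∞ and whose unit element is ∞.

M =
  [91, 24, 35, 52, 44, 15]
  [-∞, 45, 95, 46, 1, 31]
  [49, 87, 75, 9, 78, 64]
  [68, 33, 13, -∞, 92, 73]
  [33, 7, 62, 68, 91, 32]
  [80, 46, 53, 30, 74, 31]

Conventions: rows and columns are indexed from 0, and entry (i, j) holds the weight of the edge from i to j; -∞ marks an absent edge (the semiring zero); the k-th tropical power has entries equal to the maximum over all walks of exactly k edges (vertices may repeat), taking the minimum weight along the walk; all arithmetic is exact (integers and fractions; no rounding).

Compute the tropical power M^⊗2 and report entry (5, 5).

M^⊗2:
  [91, 35, 44, 52, 52, 52]
  [49, 87, 75, 45, 78, 64]
  [64, 75, 87, 68, 78, 64]
  [73, 46, 62, 68, 91, 32]
  [68, 62, 62, 68, 91, 68]
  [80, 53, 62, 68, 74, 53]
Key observation: the optimum is the walk 5->2->5, with weight 53 min 64 = 53.
Optimal value attained by: walk 5->2->5.
Answer: (M^⊗2)[5][5] = 53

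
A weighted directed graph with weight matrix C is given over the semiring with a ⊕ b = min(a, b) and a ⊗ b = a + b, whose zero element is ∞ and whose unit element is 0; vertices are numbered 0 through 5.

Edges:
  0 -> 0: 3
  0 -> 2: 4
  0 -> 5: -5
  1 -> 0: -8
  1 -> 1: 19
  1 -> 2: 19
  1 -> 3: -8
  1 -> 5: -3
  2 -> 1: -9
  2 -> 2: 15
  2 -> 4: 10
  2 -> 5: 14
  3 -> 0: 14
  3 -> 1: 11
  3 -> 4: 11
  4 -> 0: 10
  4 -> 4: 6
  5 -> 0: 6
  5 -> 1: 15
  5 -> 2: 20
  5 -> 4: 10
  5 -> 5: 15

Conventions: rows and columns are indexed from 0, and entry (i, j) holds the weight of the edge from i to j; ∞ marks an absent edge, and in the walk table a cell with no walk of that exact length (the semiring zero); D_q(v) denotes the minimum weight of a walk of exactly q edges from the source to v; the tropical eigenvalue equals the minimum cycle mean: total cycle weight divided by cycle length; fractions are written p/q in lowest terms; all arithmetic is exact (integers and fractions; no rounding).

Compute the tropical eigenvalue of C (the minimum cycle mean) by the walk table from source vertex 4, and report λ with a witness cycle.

q=0: [∞, ∞, ∞, ∞, 0, ∞]
q=1: [10, ∞, ∞, ∞, 6, ∞]
q=2: [13, ∞, 14, ∞, 12, 5]
q=3: [11, 5, 17, ∞, 15, 8]
q=4: [-3, 8, 15, -3, 18, 2]
q=5: [0, 6, 1, 0, 8, -8]
q=6: [-2, -8, 4, -2, 2, -5]
Optimal cycle mean attained by: cycle 0->2->1->0, total 4 + (-9) + (-8), length 3.
Answer: λ = -13/3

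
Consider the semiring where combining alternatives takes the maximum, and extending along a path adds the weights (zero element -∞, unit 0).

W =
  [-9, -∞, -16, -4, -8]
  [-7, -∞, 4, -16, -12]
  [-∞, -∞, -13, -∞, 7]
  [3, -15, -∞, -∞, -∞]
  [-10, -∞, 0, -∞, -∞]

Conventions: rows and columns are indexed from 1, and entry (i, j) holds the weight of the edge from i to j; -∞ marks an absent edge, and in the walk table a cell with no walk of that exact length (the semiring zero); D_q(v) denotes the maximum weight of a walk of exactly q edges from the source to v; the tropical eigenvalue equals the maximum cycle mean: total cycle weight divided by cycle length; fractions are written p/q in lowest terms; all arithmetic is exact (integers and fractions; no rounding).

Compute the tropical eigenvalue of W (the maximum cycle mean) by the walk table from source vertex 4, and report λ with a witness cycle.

q=0: [-∞, -∞, -∞, 0, -∞]
q=1: [3, -15, -∞, -∞, -∞]
q=2: [-6, -∞, -11, -1, -5]
q=3: [2, -16, -5, -10, -4]
q=4: [-7, -25, -4, -2, 2]
q=5: [1, -17, 2, -11, 3]
Optimal cycle mean attained by: cycle 3->5->3, total 7 + 0, length 2.
Answer: λ = 7/2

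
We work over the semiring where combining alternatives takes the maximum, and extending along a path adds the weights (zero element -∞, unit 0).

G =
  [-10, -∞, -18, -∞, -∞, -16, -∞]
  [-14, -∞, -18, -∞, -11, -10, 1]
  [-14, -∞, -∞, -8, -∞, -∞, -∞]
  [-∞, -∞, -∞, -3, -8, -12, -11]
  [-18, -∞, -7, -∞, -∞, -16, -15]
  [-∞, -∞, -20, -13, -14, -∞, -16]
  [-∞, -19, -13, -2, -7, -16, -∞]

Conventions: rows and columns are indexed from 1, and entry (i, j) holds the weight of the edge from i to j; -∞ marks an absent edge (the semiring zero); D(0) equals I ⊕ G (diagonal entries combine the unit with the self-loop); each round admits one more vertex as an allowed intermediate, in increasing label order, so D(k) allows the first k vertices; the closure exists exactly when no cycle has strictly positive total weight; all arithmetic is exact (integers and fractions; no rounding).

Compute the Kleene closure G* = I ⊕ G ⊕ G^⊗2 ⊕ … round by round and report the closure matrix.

D(0):
  [0, -∞, -18, -∞, -∞, -16, -∞]
  [-14, 0, -18, -∞, -11, -10, 1]
  [-14, -∞, 0, -8, -∞, -∞, -∞]
  [-∞, -∞, -∞, 0, -8, -12, -11]
  [-18, -∞, -7, -∞, 0, -16, -15]
  [-∞, -∞, -20, -13, -14, 0, -16]
  [-∞, -19, -13, -2, -7, -16, 0]
D(1):
  [0, -∞, -18, -∞, -∞, -16, -∞]
  [-14, 0, -18, -∞, -11, -10, 1]
  [-14, -∞, 0, -8, -∞, -30, -∞]
  [-∞, -∞, -∞, 0, -8, -12, -11]
  [-18, -∞, -7, -∞, 0, -16, -15]
  [-∞, -∞, -20, -13, -14, 0, -16]
  [-∞, -19, -13, -2, -7, -16, 0]
D(2):
  [0, -∞, -18, -∞, -∞, -16, -∞]
  [-14, 0, -18, -∞, -11, -10, 1]
  [-14, -∞, 0, -8, -∞, -30, -∞]
  [-∞, -∞, -∞, 0, -8, -12, -11]
  [-18, -∞, -7, -∞, 0, -16, -15]
  [-∞, -∞, -20, -13, -14, 0, -16]
  [-33, -19, -13, -2, -7, -16, 0]
D(3):
  [0, -∞, -18, -26, -∞, -16, -∞]
  [-14, 0, -18, -26, -11, -10, 1]
  [-14, -∞, 0, -8, -∞, -30, -∞]
  [-∞, -∞, -∞, 0, -8, -12, -11]
  [-18, -∞, -7, -15, 0, -16, -15]
  [-34, -∞, -20, -13, -14, 0, -16]
  [-27, -19, -13, -2, -7, -16, 0]
D(4):
  [0, -∞, -18, -26, -34, -16, -37]
  [-14, 0, -18, -26, -11, -10, 1]
  [-14, -∞, 0, -8, -16, -20, -19]
  [-∞, -∞, -∞, 0, -8, -12, -11]
  [-18, -∞, -7, -15, 0, -16, -15]
  [-34, -∞, -20, -13, -14, 0, -16]
  [-27, -19, -13, -2, -7, -14, 0]
D(5):
  [0, -∞, -18, -26, -34, -16, -37]
  [-14, 0, -18, -26, -11, -10, 1]
  [-14, -∞, 0, -8, -16, -20, -19]
  [-26, -∞, -15, 0, -8, -12, -11]
  [-18, -∞, -7, -15, 0, -16, -15]
  [-32, -∞, -20, -13, -14, 0, -16]
  [-25, -19, -13, -2, -7, -14, 0]
D(6):
  [0, -∞, -18, -26, -30, -16, -32]
  [-14, 0, -18, -23, -11, -10, 1]
  [-14, -∞, 0, -8, -16, -20, -19]
  [-26, -∞, -15, 0, -8, -12, -11]
  [-18, -∞, -7, -15, 0, -16, -15]
  [-32, -∞, -20, -13, -14, 0, -16]
  [-25, -19, -13, -2, -7, -14, 0]
D(7):
  [0, -51, -18, -26, -30, -16, -32]
  [-14, 0, -12, -1, -6, -10, 1]
  [-14, -38, 0, -8, -16, -20, -19]
  [-26, -30, -15, 0, -8, -12, -11]
  [-18, -34, -7, -15, 0, -16, -15]
  [-32, -35, -20, -13, -14, 0, -16]
  [-25, -19, -13, -2, -7, -14, 0]
Answer: G* = [[0, -51, -18, -26, -30, -16, -32], [-14, 0, -12, -1, -6, -10, 1], [-14, -38, 0, -8, -16, -20, -19], [-26, -30, -15, 0, -8, -12, -11], [-18, -34, -7, -15, 0, -16, -15], [-32, -35, -20, -13, -14, 0, -16], [-25, -19, -13, -2, -7, -14, 0]]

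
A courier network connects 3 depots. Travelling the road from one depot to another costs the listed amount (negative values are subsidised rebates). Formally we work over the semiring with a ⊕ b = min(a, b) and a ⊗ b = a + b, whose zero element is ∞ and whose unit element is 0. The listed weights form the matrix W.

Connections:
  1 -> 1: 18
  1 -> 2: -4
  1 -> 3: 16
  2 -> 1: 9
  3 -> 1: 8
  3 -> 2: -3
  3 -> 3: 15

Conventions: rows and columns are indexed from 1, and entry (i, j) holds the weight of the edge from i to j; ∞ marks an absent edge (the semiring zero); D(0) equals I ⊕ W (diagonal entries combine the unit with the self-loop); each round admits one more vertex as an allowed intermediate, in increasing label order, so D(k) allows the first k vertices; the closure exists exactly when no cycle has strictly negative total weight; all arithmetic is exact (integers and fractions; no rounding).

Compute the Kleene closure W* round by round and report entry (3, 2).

D(0):
  [0, -4, 16]
  [9, 0, ∞]
  [8, -3, 0]
D(1):
  [0, -4, 16]
  [9, 0, 25]
  [8, -3, 0]
D(2):
  [0, -4, 16]
  [9, 0, 25]
  [6, -3, 0]
D(3):
  [0, -4, 16]
  [9, 0, 25]
  [6, -3, 0]
Answer: W*[3][2] = -3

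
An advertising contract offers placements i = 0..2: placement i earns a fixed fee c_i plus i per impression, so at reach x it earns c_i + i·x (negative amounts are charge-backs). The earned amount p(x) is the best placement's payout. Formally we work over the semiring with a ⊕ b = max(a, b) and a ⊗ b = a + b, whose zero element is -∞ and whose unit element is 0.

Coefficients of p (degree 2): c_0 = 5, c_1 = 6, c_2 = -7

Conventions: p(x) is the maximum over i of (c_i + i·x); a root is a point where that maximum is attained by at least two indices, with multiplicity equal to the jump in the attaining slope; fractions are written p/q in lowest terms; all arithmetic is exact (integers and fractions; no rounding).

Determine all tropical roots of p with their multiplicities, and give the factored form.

hull edge (i=0, c=5) to (i=1, c=6): slope 1, span 1
hull edge (i=1, c=6) to (i=2, c=-7): slope -13, span 1
Factored form: p(x) = -7 ⊗ (x ⊕ (-1)) ⊗ (x ⊕ 13)
Answer: roots = -1 (mult 1), 13 (mult 1)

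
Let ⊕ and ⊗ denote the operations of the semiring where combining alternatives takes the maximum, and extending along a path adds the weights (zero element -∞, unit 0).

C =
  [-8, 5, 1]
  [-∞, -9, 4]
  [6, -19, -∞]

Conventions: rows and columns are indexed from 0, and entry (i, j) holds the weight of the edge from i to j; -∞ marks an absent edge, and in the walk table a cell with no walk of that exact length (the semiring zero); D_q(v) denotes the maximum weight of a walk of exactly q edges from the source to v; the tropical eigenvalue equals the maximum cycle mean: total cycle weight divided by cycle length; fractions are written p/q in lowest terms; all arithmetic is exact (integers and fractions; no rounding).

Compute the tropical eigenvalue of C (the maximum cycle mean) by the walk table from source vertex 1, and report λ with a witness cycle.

q=0: [-∞, 0, -∞]
q=1: [-∞, -9, 4]
q=2: [10, -15, -5]
q=3: [2, 15, 11]
Optimal cycle mean attained by: cycle 0->1->2->0, total 5 + 4 + 6, length 3.
Answer: λ = 5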